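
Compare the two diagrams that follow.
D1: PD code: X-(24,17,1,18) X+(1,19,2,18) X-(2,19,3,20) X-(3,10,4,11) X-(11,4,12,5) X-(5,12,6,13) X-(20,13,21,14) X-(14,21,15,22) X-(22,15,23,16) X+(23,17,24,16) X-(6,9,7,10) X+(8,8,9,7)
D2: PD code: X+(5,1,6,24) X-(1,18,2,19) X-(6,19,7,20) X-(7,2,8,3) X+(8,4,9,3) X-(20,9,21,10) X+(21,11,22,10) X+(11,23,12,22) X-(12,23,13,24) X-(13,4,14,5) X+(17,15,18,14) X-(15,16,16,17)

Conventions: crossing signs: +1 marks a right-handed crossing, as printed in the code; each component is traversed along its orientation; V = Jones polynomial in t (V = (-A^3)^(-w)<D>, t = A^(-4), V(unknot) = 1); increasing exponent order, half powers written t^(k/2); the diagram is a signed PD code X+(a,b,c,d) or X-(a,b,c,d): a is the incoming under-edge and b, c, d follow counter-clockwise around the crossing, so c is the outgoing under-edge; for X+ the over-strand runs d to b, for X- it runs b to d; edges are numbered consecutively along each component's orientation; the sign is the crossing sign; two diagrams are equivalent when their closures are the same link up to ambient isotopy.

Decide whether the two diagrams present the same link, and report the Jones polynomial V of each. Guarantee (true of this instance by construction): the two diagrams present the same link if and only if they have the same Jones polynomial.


same link: no
V(D1) = t^-8 - 2t^-7 + t^-6 - 2t^-5 + 2t^-4 + t^-2  [12 crossings, <D> = A^-10 + 2A^-2 - 2A^2 + A^6 - 2A^10 + A^14, w = -6]
V(D2) = 1  [12 crossings, <D> = A^-6, w = -2]
insight: 2 classes among 2 diagrams; unequal V(t) rules out equality


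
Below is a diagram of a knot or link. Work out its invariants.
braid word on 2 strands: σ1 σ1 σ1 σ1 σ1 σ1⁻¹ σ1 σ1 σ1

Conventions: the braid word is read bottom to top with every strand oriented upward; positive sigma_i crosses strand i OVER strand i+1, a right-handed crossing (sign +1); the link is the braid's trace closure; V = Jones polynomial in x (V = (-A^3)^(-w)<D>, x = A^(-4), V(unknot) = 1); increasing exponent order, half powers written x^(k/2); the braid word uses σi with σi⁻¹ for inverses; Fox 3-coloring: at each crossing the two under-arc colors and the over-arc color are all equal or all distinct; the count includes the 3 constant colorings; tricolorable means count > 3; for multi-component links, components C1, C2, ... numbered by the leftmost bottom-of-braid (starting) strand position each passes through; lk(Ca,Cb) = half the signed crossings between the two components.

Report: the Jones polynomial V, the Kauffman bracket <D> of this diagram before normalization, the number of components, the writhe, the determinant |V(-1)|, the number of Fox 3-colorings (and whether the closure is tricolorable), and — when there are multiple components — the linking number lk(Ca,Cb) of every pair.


V = x^3 + x^5 - x^6 + x^7 - x^8 + x^9 - x^10
<D> = A^-19 - A^-15 + A^-11 - A^-7 + A^-3 - A - A^9 (w = +7)
1 component over 9 crossings, w = +7
3 Fox colorings among 3^9, |V(-1)| = 7: not tricolorable
why: the span of V is 7, forcing >= 7 crossings in any diagram


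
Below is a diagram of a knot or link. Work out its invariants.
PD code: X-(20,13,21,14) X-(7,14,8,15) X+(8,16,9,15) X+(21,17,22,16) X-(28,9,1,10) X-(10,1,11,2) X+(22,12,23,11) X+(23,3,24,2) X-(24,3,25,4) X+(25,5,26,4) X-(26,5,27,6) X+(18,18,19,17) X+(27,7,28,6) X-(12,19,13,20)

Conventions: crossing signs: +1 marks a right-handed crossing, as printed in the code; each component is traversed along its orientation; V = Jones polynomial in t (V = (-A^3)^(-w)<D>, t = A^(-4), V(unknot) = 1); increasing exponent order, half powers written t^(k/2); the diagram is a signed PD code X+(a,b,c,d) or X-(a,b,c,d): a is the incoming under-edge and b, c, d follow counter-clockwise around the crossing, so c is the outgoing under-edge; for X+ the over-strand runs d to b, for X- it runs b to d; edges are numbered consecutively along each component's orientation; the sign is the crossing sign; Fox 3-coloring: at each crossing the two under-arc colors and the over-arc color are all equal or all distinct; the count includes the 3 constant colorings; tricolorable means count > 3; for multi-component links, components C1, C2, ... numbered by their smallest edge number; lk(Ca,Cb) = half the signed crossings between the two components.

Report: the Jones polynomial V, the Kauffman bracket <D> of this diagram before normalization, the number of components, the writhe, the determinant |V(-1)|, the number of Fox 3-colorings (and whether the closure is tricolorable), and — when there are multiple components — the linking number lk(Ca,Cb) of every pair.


Jones polynomial: V(t) = 1
<D> = 1; writhe 0
components 1, writhe 0 (14 crossings)
3-colorings: 3 of 3^14, det 1 — not tricolorable
note: det 1 = |V(-1)|; not divisible by 3, so not tricolorable


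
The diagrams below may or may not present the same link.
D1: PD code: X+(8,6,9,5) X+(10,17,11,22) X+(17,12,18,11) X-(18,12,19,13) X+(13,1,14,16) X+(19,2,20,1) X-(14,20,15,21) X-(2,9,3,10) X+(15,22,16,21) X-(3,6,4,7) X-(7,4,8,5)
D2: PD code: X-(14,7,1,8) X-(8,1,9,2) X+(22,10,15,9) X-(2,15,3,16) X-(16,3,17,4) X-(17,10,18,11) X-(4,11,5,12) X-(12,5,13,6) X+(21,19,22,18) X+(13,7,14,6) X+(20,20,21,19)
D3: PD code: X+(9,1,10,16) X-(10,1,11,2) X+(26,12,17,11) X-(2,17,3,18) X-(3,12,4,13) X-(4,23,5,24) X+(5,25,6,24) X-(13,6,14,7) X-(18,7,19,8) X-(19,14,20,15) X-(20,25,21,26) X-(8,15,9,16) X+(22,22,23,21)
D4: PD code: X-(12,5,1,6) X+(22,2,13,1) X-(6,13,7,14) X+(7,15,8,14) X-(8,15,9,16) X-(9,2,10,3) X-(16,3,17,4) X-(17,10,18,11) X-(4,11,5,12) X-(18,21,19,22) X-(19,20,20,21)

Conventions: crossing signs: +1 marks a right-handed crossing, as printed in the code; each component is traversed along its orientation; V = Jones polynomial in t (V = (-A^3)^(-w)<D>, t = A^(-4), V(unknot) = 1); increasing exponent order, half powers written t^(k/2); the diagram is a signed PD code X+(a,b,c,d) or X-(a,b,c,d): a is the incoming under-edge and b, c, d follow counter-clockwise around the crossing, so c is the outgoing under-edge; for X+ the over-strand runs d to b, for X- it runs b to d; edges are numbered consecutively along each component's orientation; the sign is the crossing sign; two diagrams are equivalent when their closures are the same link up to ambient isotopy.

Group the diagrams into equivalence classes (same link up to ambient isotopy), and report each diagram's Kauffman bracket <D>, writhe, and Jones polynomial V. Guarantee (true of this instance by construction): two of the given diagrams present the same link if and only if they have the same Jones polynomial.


classes: {D1} | {D2, D3, D4}
V(D1) = -t^(1/2) - t^(5/2)  [11 crossings, <D> = A^-7 + A, w = +1]
V(D2) = t^(-13/2) - t^(-11/2) + t^(-9/2) - 2t^(-7/2) - t^(-3/2)  [11 crossings, <D> = A^-3 + 2A^5 - A^9 + A^13 - A^17, w = -3]
V(D3) = t^(-13/2) - t^(-11/2) + t^(-9/2) - 2t^(-7/2) - t^(-3/2)  (w -5, c 13, <D> = A^-9 + 2A^-1 - A^3 + A^7 - A^11)
V(D4) = t^(-13/2) - t^(-11/2) + t^(-9/2) - 2t^(-7/2) - t^(-3/2)  (w -7, c 11, <D> = A^-15 + 2A^-7 - A^-3 + A - A^5)
note: 2 classes among 4 diagrams; unequal V(t) rules out equality


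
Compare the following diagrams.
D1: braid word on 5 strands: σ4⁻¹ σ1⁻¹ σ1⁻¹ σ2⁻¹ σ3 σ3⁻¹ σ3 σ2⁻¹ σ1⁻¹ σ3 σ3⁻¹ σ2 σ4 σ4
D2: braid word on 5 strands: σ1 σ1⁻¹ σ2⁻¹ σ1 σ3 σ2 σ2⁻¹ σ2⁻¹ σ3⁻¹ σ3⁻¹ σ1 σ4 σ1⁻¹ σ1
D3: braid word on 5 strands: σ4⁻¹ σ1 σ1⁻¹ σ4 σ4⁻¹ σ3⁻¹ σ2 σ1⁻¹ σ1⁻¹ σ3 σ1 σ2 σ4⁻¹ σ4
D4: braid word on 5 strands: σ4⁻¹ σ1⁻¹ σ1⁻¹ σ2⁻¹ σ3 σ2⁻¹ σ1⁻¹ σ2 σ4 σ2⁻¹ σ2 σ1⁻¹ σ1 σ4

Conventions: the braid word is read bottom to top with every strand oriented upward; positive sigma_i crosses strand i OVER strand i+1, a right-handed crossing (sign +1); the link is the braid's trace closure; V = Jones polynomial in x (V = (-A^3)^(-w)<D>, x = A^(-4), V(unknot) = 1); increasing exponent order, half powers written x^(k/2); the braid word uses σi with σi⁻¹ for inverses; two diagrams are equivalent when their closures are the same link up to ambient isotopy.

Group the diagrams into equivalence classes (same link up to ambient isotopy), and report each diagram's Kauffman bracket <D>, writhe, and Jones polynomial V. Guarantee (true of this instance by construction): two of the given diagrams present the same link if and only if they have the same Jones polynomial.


equivalence classes: {D1, D4} | {D2} | {D3}
D1 (bracket A^-2 - A^2 + 2A^6 - A^10 + A^14 - A^18; 14 crossings at w = -2): V = -x^-6 + x^-5 - x^-4 + 2x^-3 - x^-2 + x^-1
V(D2) = x^-4 - x^-3 + x^-2 - 2x^-1 + 2 - x + x^2  [14 crossings, <D> = A^-8 - A^-4 + 2 - 2A^4 + A^8 - A^12 + A^16, w = 0]
D3 (bracket 1; 14 crossings at w = 0): V = 1
D4 (bracket A^-2 - A^2 + 2A^6 - A^10 + A^14 - A^18; 14 crossings at w = -2): V = -x^-6 + x^-5 - x^-4 + 2x^-3 - x^-2 + x^-1
observation: 3 classes among 4 diagrams; unequal V(x) rules out equality


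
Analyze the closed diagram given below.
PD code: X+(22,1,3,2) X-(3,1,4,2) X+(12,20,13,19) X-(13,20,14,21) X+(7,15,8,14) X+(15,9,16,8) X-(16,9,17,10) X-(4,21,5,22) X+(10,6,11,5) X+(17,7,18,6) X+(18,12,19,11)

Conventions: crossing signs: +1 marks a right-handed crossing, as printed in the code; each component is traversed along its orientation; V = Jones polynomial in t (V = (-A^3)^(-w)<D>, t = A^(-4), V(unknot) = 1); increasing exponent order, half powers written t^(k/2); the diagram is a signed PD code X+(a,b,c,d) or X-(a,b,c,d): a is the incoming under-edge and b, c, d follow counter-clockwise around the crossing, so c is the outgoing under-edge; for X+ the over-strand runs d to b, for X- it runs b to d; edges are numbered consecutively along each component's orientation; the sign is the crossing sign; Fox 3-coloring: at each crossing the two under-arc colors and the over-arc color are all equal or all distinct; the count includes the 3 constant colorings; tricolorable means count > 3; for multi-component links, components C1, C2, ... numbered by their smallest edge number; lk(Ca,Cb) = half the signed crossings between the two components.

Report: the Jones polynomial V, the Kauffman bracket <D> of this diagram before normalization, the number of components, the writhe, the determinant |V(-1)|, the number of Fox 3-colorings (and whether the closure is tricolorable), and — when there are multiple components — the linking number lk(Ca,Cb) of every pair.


V(t) = -t^(1/2) - t^(3/2) - t^(5/2) + t^(9/2)
bracket: -A^-9 + A^-1 + A^3 + A^7, w = +3
2 components, writhe +3, over 11 crossings
lk(C1,C2) = 0
det 0, colorings 27 of 3^12 — tricolorable
observation: the span of V is 4, within the link bound 11 + 2 - 1


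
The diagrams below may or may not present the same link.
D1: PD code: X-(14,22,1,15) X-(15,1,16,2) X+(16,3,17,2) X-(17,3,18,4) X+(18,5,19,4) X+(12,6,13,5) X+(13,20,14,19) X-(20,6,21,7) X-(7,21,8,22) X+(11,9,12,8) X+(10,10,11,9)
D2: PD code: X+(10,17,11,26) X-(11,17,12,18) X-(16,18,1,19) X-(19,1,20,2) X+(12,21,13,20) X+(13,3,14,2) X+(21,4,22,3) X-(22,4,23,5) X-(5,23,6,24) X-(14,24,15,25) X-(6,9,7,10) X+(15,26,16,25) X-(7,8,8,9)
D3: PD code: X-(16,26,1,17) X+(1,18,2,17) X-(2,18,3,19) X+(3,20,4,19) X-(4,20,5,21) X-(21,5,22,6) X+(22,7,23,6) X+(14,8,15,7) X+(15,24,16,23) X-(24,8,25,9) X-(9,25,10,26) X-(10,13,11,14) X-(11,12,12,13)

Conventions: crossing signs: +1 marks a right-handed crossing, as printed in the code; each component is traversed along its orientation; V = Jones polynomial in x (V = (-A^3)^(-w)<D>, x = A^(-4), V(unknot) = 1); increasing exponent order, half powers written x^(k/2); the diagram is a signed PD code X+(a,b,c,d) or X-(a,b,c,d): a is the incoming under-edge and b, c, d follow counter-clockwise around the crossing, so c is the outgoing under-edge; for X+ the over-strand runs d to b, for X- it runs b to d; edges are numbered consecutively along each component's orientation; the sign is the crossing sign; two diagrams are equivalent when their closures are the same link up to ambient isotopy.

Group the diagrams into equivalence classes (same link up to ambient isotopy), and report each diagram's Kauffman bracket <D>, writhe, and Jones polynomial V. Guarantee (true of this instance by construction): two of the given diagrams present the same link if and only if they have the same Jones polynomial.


equivalence classes: {D1, D2, D3}
D1 (bracket A^5 + A^13; 11 crossings at w = +1): V = -x^(-5/2) - x^(-1/2)
D2 (bracket A^-7 + A; 13 crossings at w = -3): V = -x^(-5/2) - x^(-1/2)
D3 (bracket A^-7 + A; 13 crossings at w = -3): V = -x^(-5/2) - x^(-1/2)
key observation: one V(x) for all 3 diagrams — one class (guaranteed)


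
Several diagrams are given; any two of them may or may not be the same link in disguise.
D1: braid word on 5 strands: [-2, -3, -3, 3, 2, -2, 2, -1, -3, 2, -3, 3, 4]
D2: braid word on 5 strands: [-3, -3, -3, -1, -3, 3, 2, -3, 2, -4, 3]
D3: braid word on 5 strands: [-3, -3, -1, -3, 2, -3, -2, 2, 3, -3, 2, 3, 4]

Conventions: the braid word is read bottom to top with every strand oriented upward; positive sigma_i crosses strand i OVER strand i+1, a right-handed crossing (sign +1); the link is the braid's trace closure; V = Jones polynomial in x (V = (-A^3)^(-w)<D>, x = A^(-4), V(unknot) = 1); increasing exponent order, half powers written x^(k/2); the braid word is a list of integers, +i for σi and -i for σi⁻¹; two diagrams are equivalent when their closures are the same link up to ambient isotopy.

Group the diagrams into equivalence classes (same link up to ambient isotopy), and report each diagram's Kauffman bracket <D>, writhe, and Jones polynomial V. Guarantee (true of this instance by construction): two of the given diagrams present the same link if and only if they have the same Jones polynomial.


grouping into links: {D1} | {D2, D3}
V(D1) = -x^(-5/2) - x^(-1/2)  (w -1, c 13, <D> = A^-1 + A^7)
D2 (bracket A^-15 - A^-11 + 2A^-7 - A^-3 + 2A - A^5; 11 crossings at w = -3): V = x^(-7/2) - 2x^(-5/2) + x^(-3/2) - 2x^(-1/2) + x^(1/2) - x^(3/2)
V(D3) = x^(-7/2) - 2x^(-5/2) + x^(-3/2) - 2x^(-1/2) + x^(1/2) - x^(3/2)  [13 crossings, <D> = A^-9 - A^-5 + 2A^-1 - A^3 + 2A^7 - A^11, w = -1]
why: V(x) takes 2 values over 3 diagrams, fixing the grouping


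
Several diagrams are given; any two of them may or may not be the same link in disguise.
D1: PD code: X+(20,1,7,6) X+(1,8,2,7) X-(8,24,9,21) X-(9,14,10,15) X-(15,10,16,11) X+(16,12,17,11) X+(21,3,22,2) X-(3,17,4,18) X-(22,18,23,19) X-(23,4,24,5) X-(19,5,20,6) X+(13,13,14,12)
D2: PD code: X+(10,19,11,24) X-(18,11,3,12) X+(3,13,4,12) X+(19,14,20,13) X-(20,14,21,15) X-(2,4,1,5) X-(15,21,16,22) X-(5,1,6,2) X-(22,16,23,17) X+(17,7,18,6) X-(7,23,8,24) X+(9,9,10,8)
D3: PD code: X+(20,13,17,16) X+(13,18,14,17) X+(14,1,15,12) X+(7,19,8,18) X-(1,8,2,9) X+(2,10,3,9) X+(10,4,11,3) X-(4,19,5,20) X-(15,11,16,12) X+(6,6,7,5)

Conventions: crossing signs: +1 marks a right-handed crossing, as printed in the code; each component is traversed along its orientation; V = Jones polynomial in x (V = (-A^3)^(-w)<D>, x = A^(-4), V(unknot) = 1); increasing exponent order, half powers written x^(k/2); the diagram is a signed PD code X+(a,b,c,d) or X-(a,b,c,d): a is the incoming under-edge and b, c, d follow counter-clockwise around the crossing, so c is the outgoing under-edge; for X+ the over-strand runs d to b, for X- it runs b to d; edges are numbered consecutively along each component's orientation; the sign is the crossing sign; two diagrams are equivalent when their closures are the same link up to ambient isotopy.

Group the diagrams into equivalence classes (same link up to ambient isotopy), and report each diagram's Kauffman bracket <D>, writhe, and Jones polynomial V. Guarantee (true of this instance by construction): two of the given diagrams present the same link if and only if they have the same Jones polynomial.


grouping into links: {D1} | {D2} | {D3}
V(D1) = x^-3 + x^-2 + x^-1 + 1  (w -2, c 12, <D> = A^-6 + A^-2 + A^2 + A^6)
V(D2) = x^-5 + 2x^-3 + x^-1  (w -2, c 12, <D> = A^-2 + 2A^6 + A^14)
D3 (bracket 1 + A^4 + A^8 + A^12; 10 crossings at w = +4): V = 1 + x + x^2 + x^3
why: 3 values of V(x) split the 3 diagrams


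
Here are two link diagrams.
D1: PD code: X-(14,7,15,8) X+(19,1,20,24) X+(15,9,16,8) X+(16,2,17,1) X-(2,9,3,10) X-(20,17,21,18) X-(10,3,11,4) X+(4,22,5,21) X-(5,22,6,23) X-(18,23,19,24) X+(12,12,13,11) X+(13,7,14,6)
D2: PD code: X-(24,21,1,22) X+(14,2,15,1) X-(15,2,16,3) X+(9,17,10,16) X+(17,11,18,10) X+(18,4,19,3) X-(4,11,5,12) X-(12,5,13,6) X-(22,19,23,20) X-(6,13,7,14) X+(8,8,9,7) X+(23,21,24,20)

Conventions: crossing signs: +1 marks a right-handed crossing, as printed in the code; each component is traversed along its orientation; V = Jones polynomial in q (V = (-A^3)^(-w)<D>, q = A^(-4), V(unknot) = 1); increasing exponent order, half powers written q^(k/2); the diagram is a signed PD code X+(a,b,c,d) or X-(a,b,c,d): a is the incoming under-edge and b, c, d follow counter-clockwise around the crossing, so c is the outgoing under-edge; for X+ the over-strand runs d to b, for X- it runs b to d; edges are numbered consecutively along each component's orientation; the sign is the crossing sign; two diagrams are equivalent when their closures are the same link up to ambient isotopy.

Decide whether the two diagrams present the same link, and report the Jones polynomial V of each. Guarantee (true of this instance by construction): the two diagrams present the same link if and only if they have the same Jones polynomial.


equivalent: yes
V(D1) = 1  (w 0, c 12, <D> = 1)
V(D2) = 1  [12 crossings, <D> = 1, w = 0]
key observation: one V(q) for all 2 diagrams — one class (guaranteed)


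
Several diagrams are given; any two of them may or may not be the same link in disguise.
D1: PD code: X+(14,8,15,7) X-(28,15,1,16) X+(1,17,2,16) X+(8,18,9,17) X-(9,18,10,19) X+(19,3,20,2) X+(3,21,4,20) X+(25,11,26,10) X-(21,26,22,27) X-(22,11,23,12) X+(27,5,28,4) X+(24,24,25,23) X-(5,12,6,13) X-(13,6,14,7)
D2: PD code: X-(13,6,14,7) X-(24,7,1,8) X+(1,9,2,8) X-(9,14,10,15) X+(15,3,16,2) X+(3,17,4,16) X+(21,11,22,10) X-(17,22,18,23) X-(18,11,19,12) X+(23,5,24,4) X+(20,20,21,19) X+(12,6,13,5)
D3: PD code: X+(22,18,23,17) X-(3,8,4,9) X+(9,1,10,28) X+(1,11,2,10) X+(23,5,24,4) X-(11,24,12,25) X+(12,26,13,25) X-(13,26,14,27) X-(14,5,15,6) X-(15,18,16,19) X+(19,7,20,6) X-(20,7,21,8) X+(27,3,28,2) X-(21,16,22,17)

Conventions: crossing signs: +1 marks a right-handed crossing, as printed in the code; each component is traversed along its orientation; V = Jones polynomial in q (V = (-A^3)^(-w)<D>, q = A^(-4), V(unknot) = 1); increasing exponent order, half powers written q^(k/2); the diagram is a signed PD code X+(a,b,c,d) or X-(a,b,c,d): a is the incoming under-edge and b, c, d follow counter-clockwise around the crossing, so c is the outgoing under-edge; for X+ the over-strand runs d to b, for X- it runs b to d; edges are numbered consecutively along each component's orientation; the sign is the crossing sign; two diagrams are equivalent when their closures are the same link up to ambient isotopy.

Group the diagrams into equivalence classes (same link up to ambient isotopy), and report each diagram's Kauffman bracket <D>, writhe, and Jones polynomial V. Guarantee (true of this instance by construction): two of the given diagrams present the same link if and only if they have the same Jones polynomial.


grouping into links: {D1, D2, D3}
V(D1) = q + q^3 - q^4  (w +2, c 14, <D> = -A^-10 + A^-6 + A^2)
V(D2) = q + q^3 - q^4  [12 crossings, <D> = -A^-10 + A^-6 + A^2, w = +2]
V(D3) = q + q^3 - q^4  [14 crossings, <D> = -A^-16 + A^-12 + A^-4, w = 0]
why: all 3 diagrams share one V(q), hence one class


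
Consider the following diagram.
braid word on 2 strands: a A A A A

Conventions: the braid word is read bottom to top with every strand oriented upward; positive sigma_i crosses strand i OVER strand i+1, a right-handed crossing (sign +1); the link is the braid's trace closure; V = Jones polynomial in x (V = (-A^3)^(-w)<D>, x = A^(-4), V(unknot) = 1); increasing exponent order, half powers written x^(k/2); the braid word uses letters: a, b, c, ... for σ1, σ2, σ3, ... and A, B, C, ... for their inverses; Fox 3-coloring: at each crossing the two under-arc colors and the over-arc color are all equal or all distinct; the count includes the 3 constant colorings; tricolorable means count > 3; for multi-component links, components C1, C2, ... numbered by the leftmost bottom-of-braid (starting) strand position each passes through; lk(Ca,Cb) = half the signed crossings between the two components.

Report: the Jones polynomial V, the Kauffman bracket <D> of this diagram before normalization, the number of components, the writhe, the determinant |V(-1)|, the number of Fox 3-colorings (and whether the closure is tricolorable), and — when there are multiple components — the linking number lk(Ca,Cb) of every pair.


V = -x^-4 + x^-3 + x^-1
<D> = -A^-5 - A^3 + A^7 (w = -3)
1 component over 5 crossings, w = -3
9 Fox colorings among 3^5, |V(-1)| = 3: tricolorable
why: w = -3 (over 5 crossings) is diagram-only; (-A^3)^(3) removes it from V


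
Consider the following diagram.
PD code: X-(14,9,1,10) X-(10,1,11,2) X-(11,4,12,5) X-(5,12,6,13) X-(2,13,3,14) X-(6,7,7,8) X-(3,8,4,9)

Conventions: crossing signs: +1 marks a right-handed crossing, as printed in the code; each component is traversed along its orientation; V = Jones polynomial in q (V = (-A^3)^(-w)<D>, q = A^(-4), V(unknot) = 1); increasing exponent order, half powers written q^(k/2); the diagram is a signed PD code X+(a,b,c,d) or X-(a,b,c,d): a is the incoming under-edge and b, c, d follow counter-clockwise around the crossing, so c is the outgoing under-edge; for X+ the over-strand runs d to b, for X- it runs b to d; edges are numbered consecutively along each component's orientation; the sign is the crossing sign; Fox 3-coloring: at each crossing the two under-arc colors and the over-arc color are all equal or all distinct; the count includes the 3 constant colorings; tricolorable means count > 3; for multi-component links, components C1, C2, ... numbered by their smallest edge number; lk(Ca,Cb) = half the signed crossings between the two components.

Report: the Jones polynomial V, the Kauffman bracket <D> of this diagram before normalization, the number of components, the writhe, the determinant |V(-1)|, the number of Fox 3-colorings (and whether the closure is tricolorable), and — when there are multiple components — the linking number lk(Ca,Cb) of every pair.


V(q) = -q^-7 + q^-6 - q^-5 + q^-4 + q^-2
bracket: -A^-13 - A^-5 + A^-1 - A^3 + A^7, w = -7
1 component, writhe -7, over 7 crossings
det 5, colorings 3 of 3^7 — not tricolorable
observation: w = -7 (over 7 crossings) is diagram-only; (-A^3)^(7) removes it from V


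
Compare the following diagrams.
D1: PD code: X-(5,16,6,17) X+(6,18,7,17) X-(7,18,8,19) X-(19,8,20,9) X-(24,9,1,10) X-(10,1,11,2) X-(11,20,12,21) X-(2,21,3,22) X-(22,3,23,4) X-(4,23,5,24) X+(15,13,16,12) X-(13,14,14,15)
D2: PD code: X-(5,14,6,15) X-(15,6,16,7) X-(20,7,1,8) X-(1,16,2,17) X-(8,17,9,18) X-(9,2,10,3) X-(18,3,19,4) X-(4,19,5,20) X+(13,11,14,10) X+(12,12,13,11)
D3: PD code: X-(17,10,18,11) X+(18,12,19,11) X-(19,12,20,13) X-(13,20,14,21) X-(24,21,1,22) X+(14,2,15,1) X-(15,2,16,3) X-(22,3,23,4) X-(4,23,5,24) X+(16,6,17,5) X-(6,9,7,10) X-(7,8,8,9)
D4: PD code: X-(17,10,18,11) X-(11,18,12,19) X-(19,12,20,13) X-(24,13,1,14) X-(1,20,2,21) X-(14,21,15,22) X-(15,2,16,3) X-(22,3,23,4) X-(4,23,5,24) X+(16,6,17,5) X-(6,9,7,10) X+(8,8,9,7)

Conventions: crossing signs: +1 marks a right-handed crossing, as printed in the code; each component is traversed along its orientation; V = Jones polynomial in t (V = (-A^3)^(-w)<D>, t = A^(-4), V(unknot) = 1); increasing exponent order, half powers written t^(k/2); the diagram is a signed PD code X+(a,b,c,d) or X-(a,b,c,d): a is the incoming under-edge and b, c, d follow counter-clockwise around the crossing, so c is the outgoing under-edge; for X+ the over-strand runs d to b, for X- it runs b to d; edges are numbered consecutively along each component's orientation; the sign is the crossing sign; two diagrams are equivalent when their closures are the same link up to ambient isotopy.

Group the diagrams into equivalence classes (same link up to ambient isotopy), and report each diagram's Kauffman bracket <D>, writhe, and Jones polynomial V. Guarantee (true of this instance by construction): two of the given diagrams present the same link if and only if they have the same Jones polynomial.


grouping into links: {D1, D2, D4} | {D3}
V(D1) = -t^-8 + t^-5 + t^-3  (w -8, c 12, <D> = A^-12 + A^-4 - A^8)
V(D2) = -t^-8 + t^-5 + t^-3  (w -6, c 10, <D> = A^-6 + A^2 - A^14)
V(D3) = -t^-4 + t^-3 + t^-1  (w -6, c 12, <D> = A^-14 + A^-6 - A^-2)
D4 (bracket A^-12 + A^-4 - A^8; 12 crossings at w = -8): V = -t^-8 + t^-5 + t^-3
key observation: 2 values of V(t) split the 4 diagrams


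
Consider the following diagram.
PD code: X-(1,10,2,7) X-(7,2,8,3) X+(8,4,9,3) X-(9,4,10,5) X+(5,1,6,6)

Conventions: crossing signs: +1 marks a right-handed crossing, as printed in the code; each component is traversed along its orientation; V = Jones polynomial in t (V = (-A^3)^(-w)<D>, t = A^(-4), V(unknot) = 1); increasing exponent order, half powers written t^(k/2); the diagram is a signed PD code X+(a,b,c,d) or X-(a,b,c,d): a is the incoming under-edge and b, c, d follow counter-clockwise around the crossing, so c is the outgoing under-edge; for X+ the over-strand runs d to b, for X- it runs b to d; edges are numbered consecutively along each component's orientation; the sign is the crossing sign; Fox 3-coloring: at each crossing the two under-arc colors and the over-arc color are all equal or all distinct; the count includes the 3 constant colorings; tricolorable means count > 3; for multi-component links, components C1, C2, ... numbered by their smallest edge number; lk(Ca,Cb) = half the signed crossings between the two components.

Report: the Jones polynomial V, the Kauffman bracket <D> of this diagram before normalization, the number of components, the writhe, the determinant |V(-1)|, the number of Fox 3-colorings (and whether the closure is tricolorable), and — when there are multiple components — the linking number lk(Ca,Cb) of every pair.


Jones polynomial: V(t) = -t^(-5/2) - t^(-1/2)
<D> = A^-1 + A^7; writhe -1
components 2, writhe -1 (5 crossings)
linking number lk(C1,C2) = -1
3-colorings: 3 of 3^5, det 2 — not tricolorable
note: summing lk over 1 pair gives -1


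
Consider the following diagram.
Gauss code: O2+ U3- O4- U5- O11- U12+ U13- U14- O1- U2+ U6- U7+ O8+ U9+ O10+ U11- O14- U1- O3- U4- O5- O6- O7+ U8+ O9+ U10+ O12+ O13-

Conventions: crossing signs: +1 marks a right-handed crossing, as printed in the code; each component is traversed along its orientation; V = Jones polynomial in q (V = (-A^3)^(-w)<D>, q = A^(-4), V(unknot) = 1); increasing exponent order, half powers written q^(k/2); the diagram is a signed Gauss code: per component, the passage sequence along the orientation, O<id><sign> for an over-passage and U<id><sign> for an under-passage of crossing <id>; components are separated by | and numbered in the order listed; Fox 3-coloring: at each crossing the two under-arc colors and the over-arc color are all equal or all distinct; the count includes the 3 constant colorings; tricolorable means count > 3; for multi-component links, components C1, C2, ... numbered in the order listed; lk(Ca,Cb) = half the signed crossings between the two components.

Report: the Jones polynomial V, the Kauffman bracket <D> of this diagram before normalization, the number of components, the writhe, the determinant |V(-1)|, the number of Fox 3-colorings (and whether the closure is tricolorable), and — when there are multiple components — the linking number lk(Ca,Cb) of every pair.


Jones polynomial: V(q) = q^-7 - 2q^-6 + 4q^-5 - 7q^-4 + 8q^-3 - 8q^-2 + 8q^-1 - 6 + 4q - 2q^2 + q^3
<D> = A^-18 - 2A^-14 + 4A^-10 - 6A^-6 + 8A^-2 - 8A^2 + 8A^6 - 7A^10 + 4A^14 - 2A^18 + A^22; writhe -2
components 1, writhe -2 (14 crossings)
3-colorings: 9 of 3^14, det 51 — tricolorable
note: |V(-1)| = 51: so tricolorable, since 3 divides 51


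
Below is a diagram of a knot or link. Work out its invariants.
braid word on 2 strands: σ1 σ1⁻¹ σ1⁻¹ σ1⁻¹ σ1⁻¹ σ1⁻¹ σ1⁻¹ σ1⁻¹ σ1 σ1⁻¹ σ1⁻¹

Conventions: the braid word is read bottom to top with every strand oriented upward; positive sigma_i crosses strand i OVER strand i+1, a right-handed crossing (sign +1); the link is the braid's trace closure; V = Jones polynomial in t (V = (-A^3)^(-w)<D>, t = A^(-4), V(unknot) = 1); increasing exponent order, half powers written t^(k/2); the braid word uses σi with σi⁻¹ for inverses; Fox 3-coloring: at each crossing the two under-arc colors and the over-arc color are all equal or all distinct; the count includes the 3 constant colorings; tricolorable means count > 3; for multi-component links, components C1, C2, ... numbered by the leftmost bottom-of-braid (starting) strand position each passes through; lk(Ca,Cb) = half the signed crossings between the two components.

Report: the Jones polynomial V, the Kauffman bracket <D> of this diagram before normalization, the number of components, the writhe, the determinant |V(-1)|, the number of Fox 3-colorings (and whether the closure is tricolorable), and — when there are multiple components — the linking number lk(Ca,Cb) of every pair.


V(t) = -t^-10 + t^-9 - t^-8 + t^-7 - t^-6 + t^-5 + t^-3
bracket: -A^-9 - A^-1 + A^3 - A^7 + A^11 - A^15 + A^19, w = -7
1 component, writhe -7, over 11 crossings
det 7, colorings 3 of 3^11 — not tricolorable
observation: |V(-1)| = 7: so not tricolorable, since 3 does not divide 7


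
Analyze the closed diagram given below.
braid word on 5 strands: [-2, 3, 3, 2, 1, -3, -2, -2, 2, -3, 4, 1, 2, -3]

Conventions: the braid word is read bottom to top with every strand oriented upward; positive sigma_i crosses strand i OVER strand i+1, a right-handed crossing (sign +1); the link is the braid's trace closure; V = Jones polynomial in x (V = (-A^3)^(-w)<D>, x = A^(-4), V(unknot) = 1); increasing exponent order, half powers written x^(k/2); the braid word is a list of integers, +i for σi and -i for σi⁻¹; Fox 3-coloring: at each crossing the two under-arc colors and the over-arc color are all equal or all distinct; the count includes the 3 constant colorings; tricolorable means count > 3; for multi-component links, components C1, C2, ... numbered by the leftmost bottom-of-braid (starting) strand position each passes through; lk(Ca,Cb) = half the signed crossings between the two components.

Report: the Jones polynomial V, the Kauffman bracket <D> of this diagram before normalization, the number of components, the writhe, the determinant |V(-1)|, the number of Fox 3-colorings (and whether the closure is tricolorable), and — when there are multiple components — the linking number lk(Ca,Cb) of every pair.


V(x) = -x^-1 + 2 - x + 2x^2 - x^3 + x^4 - x^5
bracket: -A^-14 + A^-10 - A^-6 + 2A^-2 - A^2 + 2A^6 - A^10, w = +2
1 component, writhe +2, over 14 crossings
det 9, colorings 9 of 3^14 — tricolorable
observation: the span of V is 6, forcing >= 6 crossings in any diagram


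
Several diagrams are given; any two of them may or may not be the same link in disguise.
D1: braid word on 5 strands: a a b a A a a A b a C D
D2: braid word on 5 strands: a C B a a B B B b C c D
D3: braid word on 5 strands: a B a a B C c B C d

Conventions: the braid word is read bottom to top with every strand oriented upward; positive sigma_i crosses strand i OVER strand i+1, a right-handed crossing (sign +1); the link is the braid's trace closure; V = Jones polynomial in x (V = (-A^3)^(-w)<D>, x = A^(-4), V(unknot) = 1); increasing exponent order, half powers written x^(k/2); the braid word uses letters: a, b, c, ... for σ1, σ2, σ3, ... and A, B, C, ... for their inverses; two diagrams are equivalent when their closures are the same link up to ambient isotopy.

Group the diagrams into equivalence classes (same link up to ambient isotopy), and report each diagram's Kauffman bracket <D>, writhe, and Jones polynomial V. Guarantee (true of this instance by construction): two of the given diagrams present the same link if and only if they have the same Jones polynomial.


equivalence classes: {D1} | {D2, D3}
D1 (bracket -A^-16 + A^-12 - A^-8 + A^-4 + A^4; 12 crossings at w = +4): V = x^2 + x^4 - x^5 + x^6 - x^7
D2 (bracket -A^-18 + 2A^-14 - 2A^-10 + 3A^-6 - 2A^-2 + 2A^2 - A^6; 12 crossings at w = -2): V = -x^-3 + 2x^-2 - 2x^-1 + 3 - 2x + 2x^2 - x^3
V(D3) = -x^-3 + 2x^-2 - 2x^-1 + 3 - 2x + 2x^2 - x^3  [10 crossings, <D> = -A^-12 + 2A^-8 - 2A^-4 + 3 - 2A^4 + 2A^8 - A^12, w = 0]
key observation: V(x) takes 2 values over 3 diagrams, fixing the grouping


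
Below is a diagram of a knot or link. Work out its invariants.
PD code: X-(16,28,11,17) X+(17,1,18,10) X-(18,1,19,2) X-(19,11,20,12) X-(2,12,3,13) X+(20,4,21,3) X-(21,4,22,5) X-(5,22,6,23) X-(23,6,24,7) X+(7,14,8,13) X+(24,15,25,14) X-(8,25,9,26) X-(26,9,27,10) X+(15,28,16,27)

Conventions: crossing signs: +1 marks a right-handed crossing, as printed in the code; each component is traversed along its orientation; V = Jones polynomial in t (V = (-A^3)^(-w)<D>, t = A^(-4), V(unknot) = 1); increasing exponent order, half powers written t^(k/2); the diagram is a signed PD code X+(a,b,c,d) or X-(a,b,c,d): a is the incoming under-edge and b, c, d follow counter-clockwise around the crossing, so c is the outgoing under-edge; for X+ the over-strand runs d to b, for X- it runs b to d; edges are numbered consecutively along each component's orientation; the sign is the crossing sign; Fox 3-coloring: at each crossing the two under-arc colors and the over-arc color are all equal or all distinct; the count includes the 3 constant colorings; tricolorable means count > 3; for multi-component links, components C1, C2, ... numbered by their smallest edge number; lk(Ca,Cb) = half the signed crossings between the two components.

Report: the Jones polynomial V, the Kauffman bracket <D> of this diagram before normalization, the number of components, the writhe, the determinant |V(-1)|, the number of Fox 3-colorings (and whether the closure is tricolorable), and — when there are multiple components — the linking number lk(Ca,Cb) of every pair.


Jones polynomial: V(t) = t^-6 + t^-3 + t^-2 + t^-1
<D> = A^-8 + A^-4 + 1 + A^12; writhe -4
components 3, writhe -4 (14 crossings)
linking number lk(C1,C2) = 0
lk(C1,C3): -2
lk(C2,C3) = 0
3-colorings: 9 of 3^14, det 0 — tricolorable
note: the span of V is 5, within the link bound 14 + 3 - 1


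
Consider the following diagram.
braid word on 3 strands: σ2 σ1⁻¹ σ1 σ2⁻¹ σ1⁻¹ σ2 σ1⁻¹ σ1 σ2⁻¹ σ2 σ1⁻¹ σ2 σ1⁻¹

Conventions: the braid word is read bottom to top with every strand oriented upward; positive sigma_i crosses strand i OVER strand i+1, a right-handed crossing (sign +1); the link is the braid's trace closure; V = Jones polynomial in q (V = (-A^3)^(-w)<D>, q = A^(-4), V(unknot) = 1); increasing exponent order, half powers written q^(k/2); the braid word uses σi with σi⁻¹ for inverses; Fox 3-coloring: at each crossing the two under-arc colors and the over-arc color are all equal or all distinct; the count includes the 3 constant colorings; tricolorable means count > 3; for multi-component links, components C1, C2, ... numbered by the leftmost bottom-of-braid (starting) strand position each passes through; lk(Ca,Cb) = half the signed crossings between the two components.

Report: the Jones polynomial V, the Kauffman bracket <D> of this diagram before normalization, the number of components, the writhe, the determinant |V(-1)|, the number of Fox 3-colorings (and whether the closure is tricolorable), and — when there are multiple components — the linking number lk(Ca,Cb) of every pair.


Jones polynomial: V(q) = q^(-7/2) - 2q^(-5/2) + q^(-3/2) - 2q^(-1/2) + q^(1/2) - q^(3/2)
<D> = A^-9 - A^-5 + 2A^-1 - A^3 + 2A^7 - A^11; writhe -1
components 2, writhe -1 (13 crossings)
linking number lk(C1,C2) = 0
3-colorings: 3 of 3^13, det 8 — not tricolorable
note: free reduction leaves σ1⁻¹ σ2 σ1⁻¹ σ2 σ1⁻¹ of the original 13 letters


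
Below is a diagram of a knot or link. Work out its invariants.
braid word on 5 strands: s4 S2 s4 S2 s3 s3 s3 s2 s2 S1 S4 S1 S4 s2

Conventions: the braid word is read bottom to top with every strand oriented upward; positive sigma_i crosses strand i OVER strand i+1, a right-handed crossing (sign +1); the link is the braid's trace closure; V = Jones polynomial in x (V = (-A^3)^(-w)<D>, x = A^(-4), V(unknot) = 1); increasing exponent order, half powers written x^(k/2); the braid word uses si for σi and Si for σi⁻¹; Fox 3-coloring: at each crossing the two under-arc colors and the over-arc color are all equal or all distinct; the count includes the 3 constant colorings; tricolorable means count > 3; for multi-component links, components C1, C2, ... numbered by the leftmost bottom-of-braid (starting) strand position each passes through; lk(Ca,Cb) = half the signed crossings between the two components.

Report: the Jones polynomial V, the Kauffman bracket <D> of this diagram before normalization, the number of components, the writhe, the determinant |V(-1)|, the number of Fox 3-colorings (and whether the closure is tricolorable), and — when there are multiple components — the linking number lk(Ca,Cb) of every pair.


V(x) = x^-2 + x^-1 + 2 + x - x^4
bracket: -A^-10 + A^2 + 2A^6 + A^10 + A^14, w = +2
3 components, writhe +2, over 14 crossings
lk(C1,C2) = -1
linking number lk(C1,C3) = 0
lk(C2,C3): 0
det 0, colorings 27 of 3^14 — tricolorable
observation: w = +2 shifts under R1 moves; the (-A^3)^(-2) factor cancels that in V


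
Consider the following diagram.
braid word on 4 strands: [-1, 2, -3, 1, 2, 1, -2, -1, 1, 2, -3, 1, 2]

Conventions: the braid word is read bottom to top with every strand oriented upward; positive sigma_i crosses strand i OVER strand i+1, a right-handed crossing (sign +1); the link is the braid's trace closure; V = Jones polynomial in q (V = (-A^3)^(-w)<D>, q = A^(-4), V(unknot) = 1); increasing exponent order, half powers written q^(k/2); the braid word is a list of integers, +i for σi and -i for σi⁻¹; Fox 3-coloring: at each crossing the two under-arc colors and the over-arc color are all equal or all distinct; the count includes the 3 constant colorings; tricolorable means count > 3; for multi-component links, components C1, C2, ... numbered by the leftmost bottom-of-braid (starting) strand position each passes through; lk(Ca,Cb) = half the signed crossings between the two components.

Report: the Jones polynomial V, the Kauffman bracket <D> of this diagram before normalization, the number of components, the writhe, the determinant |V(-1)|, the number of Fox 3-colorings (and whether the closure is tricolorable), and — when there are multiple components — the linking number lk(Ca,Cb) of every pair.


V(q) = q^-1 - 2 + 3q - 3q^2 + 4q^3 - 3q^4 + 2q^5 - q^6
bracket: A^-15 - 2A^-11 + 3A^-7 - 4A^-3 + 3A - 3A^5 + 2A^9 - A^13, w = +3
1 component, writhe +3, over 13 crossings
det 19, colorings 3 of 3^13 — not tricolorable
observation: det 19 = |V(-1)|; not divisible by 3, so not tricolorable


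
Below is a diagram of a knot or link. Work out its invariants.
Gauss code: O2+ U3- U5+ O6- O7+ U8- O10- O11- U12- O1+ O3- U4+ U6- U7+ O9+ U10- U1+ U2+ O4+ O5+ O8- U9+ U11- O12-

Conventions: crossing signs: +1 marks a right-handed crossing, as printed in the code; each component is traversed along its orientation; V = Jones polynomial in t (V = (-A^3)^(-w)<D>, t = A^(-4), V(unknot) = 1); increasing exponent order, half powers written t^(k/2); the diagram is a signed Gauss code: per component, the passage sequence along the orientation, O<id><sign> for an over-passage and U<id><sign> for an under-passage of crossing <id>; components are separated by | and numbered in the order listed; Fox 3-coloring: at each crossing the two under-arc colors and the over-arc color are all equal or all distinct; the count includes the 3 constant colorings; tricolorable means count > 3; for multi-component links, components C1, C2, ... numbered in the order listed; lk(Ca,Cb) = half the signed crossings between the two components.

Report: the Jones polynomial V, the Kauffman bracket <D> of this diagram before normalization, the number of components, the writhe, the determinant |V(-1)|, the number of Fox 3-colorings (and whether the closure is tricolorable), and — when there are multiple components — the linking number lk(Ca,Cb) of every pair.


Jones polynomial: V(t) = -t^-3 + t^-2 - t^-1 + 3 - t + t^2 - t^3
<D> = -A^-12 + A^-8 - A^-4 + 3 - A^4 + A^8 - A^12; writhe 0
components 1, writhe 0 (12 crossings)
3-colorings: 27 of 3^12, det 9 — tricolorable
note: V spans 6 powers of t: at least 6 crossings in any diagram
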